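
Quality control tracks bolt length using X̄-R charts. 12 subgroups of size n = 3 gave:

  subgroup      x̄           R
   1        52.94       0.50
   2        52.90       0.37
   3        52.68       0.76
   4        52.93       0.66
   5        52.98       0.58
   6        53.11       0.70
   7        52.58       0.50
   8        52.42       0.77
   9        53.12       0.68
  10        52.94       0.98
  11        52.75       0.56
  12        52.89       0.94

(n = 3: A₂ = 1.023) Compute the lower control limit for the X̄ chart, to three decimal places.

52.171

X̄̄ = (52.94 + 52.90 + 52.68 + 52.93 + 52.98 + 53.11 + 52.58 + 52.42 + 53.12 + 52.94 + 52.75 + 52.89) / 12 = 634.2400 / 12 = 52.8533
R̄ = (0.50 + 0.37 + 0.76 + 0.66 + 0.58 + 0.70 + 0.50 + 0.77 + 0.68 + 0.98 + 0.56 + 0.94) / 12 = 8.0000 / 12 = 0.6667
LCL = X̄̄ − A₂·R̄ = 52.8533 − 1.023 × 0.6667 = 52.1713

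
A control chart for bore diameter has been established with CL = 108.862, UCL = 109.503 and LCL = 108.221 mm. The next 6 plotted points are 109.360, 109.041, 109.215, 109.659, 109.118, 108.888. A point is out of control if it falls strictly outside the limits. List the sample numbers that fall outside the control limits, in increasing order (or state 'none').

Compare each point to [108.221, 109.503]: sample 4 = 109.659 > UCL.

4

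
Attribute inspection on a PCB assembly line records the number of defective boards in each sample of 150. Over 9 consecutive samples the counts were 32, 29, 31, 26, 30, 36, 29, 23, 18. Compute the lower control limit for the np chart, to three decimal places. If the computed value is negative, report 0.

p̄ = Σdᵢ / (k·n) = 254 / (9 × 150) = 0.18815
LCL = np̄ − 3·√(np̄(1−p̄)) = 28.2222 − 3 × 4.7867 = 13.8622

13.862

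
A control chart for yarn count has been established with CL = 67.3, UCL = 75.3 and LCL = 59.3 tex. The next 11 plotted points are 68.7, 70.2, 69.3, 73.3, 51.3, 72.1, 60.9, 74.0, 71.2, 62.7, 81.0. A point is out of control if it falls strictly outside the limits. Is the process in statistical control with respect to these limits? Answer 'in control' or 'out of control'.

out of control

Compare each point to [59.3, 75.3]: sample 5 = 51.3 < LCL; sample 11 = 81.0 > UCL.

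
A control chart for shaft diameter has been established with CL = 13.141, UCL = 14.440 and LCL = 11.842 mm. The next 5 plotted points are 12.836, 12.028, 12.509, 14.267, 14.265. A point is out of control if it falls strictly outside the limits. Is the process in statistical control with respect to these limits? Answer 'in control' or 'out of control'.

All 5 points lie within [11.842, 14.440].

in control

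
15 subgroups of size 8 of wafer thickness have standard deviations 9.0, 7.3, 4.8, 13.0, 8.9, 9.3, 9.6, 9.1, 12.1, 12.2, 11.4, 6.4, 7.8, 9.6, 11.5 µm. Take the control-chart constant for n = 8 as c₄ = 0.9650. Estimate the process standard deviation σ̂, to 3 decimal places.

9.810

s̄ = (9.0 + 7.3 + 4.8 + 13.0 + 8.9 + 9.3 + 9.6 + 9.1 + 12.1 + 12.2 + 11.4 + 6.4 + 7.8 + 9.6 + 11.5) / 15 = 9.4667
σ̂ = s̄ / c₄ = 9.4667 / 0.9650 = 9.8100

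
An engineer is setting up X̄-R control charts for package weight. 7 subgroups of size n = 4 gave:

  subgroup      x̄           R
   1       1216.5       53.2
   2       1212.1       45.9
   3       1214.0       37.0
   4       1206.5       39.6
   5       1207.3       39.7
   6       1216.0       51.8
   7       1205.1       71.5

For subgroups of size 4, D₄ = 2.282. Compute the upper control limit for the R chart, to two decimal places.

R̄ = (53.2 + 45.9 + 37.0 + 39.6 + 39.7 + 51.8 + 71.5) / 7 = 338.7000 / 7 = 48.3857
UCL_R = D₄·R̄ = 2.282 × 48.3857 = 110.4162

110.42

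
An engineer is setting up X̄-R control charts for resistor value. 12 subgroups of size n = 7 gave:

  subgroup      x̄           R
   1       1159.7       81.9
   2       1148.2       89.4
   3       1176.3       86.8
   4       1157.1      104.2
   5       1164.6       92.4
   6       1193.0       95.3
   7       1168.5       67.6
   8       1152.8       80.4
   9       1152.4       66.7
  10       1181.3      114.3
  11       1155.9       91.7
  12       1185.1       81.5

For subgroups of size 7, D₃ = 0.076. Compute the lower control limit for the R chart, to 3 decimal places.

6.664

R̄ = (81.9 + 89.4 + 86.8 + 104.2 + 92.4 + 95.3 + 67.6 + 80.4 + 66.7 + 114.3 + 91.7 + 81.5) / 12 = 1052.2000 / 12 = 87.6833
LCL_R = D₃·R̄ = 0.076 × 87.6833 = 6.6639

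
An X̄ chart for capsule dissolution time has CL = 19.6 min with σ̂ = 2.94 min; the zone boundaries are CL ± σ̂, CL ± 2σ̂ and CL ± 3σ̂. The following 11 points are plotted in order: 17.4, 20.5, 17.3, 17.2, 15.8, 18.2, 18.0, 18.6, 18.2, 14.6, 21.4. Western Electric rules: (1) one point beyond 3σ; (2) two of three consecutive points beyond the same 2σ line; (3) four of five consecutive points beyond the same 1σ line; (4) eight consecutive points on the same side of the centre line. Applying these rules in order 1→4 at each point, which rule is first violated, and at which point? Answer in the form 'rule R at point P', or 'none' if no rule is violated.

Zone of each point (C = within 1σ̂, B = 1σ̂–2σ̂, A = 2σ̂–3σ̂, * = beyond 3σ̂; sign = side of CL): 1:-C, 2:+C, 3:-C, 4:-C, 5:-B, 6:-C, 7:-C, 8:-C, 9:-C, 10:-B, 11:+C
Rule 4 (eight consecutive points on the same side of the centre line) is satisfied at point 10.

rule 4 at point 10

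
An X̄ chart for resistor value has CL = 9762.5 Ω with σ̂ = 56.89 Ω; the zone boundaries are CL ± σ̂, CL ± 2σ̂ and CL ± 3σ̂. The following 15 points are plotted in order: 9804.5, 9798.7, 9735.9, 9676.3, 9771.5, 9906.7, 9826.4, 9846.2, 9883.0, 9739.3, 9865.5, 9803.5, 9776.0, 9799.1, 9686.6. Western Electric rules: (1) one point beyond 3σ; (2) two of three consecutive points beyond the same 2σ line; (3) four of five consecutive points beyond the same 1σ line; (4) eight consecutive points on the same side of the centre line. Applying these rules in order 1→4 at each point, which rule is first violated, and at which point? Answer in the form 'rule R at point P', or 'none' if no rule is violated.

rule 3 at point 9

Zone of each point (C = within 1σ̂, B = 1σ̂–2σ̂, A = 2σ̂–3σ̂, * = beyond 3σ̂; sign = side of CL): 1:+C, 2:+C, 3:-C, 4:-B, 5:+C, 6:+A, 7:+B, 8:+B, 9:+A, 10:-C, 11:+B, 12:+C, 13:+C, 14:+C, 15:-B
Rule 3 (four of five consecutive points beyond the same 1σ limit) is satisfied at point 9.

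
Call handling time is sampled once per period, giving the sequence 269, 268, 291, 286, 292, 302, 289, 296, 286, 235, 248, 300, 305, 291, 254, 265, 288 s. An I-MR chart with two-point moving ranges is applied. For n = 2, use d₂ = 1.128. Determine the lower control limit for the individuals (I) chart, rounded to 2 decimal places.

X̄ = (269 + 268 + 291 + 286 + 292 + 302 + 289 + 296 + 286 + 235 + 248 + 300 + 305 + 291 + 254 + 265 + 288) / 17 = 280.2941
Moving ranges: 1, 23, 5, 6, 10, 13, 7, 10, 51, 13, 52, 5, 14, 37, 11, 23; M̄R̄ = 281.0000 / 16 = 17.5625
LCL = X̄ − 3·M̄R̄/d₂ = 280.2941 − 3 × 17.5625 / 1.128 = 233.5853

233.59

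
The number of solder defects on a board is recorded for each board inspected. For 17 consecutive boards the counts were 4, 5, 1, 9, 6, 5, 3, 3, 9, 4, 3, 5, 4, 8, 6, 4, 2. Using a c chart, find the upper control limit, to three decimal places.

c̄ = (4 + 5 + 1 + 9 + 6 + 5 + 3 + 3 + 9 + 4 + 3 + 5 + 4 + 8 + 6 + 4 + 2) / 17 = 81 / 17 = 4.7647
UCL = c̄ + 3√c̄ = 4.7647 + 3 × √4.7647 = 4.7647 + 3 × 2.1828 = 11.3132

11.313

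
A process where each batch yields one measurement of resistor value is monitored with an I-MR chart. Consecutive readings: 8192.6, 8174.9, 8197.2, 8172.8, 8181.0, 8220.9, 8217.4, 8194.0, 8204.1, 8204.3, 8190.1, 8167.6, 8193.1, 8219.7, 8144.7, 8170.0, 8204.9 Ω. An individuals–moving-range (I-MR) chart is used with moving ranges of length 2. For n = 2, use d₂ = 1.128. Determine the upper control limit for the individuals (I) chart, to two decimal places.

8253.25

X̄ = (8192.6 + 8174.9 + 8197.2 + 8172.8 + 8181.0 + 8220.9 + 8217.4 + 8194.0 + 8204.1 + 8204.3 + 8190.1 + 8167.6 + 8193.1 + 8219.7 + 8144.7 + 8170.0 + 8204.9) / 17 = 8191.1353
Moving ranges: 17.7, 22.3, 24.4, 8.2, 39.9, 3.5, 23.4, 10.1, 0.2, 14.2, 22.5, 25.5, 26.6, 75.0, 25.3, 34.9; M̄R̄ = 373.7000 / 16 = 23.3562
UCL = X̄ + 3·M̄R̄/d₂ = 8191.1353 + 3 × 23.3562 / 1.128 = 8253.2530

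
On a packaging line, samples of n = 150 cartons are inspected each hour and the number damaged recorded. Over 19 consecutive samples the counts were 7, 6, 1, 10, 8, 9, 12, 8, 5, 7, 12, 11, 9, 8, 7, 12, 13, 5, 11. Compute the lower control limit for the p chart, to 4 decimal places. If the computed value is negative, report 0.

p̄ = Σdᵢ / (k·n) = 161 / (19 × 150) = 0.05649
LCL = p̄ − 3·√(p̄(1−p̄)/n) = 0.05649 − 3 × 0.01885 = -0.00006 → 0 (negative, so LCL = 0)

0.0000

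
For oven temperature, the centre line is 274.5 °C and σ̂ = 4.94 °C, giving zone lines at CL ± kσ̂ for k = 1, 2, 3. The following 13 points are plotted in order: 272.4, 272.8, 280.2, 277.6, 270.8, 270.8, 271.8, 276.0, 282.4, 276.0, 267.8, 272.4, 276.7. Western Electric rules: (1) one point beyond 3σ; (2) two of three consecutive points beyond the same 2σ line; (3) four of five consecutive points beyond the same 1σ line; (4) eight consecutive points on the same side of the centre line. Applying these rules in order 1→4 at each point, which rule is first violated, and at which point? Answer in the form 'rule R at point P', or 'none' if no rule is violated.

Zone of each point (C = within 1σ̂, B = 1σ̂–2σ̂, A = 2σ̂–3σ̂, * = beyond 3σ̂; sign = side of CL): 1:-C, 2:-C, 3:+B, 4:+C, 5:-C, 6:-C, 7:-C, 8:+C, 9:+B, 10:+C, 11:-B, 12:-C, 13:+C
No rule fires across all 13 points.

none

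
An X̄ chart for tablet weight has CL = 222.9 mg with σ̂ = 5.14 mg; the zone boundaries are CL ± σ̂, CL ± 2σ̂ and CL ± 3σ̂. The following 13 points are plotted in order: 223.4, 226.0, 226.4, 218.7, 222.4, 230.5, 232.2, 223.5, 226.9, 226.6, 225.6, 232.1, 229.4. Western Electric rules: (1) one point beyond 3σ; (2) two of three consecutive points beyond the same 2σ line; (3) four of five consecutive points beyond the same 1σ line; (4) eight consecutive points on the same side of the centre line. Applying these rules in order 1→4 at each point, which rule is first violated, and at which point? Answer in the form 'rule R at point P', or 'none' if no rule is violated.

Zone of each point (C = within 1σ̂, B = 1σ̂–2σ̂, A = 2σ̂–3σ̂, * = beyond 3σ̂; sign = side of CL): 1:+C, 2:+C, 3:+C, 4:-C, 5:-C, 6:+B, 7:+B, 8:+C, 9:+C, 10:+C, 11:+C, 12:+B, 13:+B
Rule 4 (eight consecutive points on the same side of the centre line) is satisfied at point 13.

rule 4 at point 13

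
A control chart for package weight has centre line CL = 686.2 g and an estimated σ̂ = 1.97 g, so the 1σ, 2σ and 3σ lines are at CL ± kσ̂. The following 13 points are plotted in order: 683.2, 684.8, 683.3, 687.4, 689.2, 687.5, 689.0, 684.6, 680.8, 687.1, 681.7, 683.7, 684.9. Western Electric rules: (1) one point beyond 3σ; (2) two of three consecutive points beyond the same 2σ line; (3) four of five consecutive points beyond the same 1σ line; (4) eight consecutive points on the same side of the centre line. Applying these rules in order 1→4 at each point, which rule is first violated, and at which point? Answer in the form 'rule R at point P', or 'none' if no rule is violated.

rule 2 at point 11

Zone of each point (C = within 1σ̂, B = 1σ̂–2σ̂, A = 2σ̂–3σ̂, * = beyond 3σ̂; sign = side of CL): 1:-B, 2:-C, 3:-B, 4:+C, 5:+B, 6:+C, 7:+B, 8:-C, 9:-A, 10:+C, 11:-A, 12:-B, 13:-C
Rule 2 (two of three consecutive points beyond the same 2σ limit) is satisfied at point 11.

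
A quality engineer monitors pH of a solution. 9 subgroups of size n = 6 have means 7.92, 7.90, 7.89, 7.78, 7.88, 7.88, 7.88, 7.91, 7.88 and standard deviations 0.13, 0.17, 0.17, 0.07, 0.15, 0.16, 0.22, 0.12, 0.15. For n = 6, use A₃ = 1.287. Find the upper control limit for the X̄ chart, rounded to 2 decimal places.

X̄̄ = (7.92 + 7.90 + 7.89 + 7.78 + 7.88 + 7.88 + 7.88 + 7.91 + 7.88) / 9 = 7.8800
s̄ = (0.13 + 0.17 + 0.17 + 0.07 + 0.15 + 0.16 + 0.22 + 0.12 + 0.15) / 9 = 0.1489
UCL = X̄̄ + A₃·s̄ = 7.8800 + 1.287 × 0.1489 = 8.0716

8.07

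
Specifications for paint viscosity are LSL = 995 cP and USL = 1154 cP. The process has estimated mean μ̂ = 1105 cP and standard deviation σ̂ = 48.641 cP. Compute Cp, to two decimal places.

Cp = (USL − LSL) / (6σ̂) = (1154 − 995) / (6 × 48.641) = 159.0000 / 291.8460 = 0.5448

0.54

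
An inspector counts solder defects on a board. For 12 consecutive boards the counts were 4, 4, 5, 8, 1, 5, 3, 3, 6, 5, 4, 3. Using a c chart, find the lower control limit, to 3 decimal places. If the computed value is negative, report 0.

0.000

c̄ = (4 + 4 + 5 + 8 + 1 + 5 + 3 + 3 + 6 + 5 + 4 + 3) / 12 = 51 / 12 = 4.2500
LCL = c̄ − 3√c̄ = 4.2500 − 3 × 2.0616 = -1.9347 → 0 (cannot be negative)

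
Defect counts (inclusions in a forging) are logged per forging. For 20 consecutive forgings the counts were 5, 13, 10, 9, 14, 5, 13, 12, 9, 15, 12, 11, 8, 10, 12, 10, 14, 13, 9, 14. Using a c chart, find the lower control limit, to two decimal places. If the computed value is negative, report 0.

c̄ = (5 + 13 + 10 + 9 + 14 + 5 + 13 + 12 + 9 + 15 + 12 + 11 + 8 + 10 + 12 + 10 + 14 + 13 + 9 + 14) / 20 = 218 / 20 = 10.9000
LCL = c̄ − 3√c̄ = 10.9000 − 3 × 3.3015 = 0.9955

1.00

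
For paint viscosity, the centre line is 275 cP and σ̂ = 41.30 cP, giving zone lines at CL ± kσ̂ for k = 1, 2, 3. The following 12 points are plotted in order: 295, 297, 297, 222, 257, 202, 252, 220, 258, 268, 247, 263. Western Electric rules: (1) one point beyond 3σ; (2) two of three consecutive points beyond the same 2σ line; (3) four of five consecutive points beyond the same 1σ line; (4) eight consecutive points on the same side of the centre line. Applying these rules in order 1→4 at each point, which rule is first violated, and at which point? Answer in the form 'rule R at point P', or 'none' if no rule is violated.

Zone of each point (C = within 1σ̂, B = 1σ̂–2σ̂, A = 2σ̂–3σ̂, * = beyond 3σ̂; sign = side of CL): 1:+C, 2:+C, 3:+C, 4:-B, 5:-C, 6:-B, 7:-C, 8:-B, 9:-C, 10:-C, 11:-C, 12:-C
Rule 4 (eight consecutive points on the same side of the centre line) is satisfied at point 11.

rule 4 at point 11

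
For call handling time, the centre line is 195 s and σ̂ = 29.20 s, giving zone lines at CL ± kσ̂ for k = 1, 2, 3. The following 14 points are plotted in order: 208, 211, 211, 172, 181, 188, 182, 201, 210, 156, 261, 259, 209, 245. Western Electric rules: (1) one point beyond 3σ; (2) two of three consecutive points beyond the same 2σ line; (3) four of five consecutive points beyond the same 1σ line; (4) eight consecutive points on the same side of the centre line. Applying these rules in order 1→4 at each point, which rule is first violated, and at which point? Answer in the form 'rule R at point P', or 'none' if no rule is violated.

rule 2 at point 12

Zone of each point (C = within 1σ̂, B = 1σ̂–2σ̂, A = 2σ̂–3σ̂, * = beyond 3σ̂; sign = side of CL): 1:+C, 2:+C, 3:+C, 4:-C, 5:-C, 6:-C, 7:-C, 8:+C, 9:+C, 10:-B, 11:+A, 12:+A, 13:+C, 14:+B
Rule 2 (two of three consecutive points beyond the same 2σ limit) is satisfied at point 12.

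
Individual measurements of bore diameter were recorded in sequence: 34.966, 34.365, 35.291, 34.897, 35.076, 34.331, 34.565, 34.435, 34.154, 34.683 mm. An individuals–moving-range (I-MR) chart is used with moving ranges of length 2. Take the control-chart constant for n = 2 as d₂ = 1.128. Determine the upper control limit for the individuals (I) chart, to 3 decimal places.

X̄ = (34.966 + 34.365 + 35.291 + 34.897 + 35.076 + 34.331 + 34.565 + 34.435 + 34.154 + 34.683) / 10 = 34.6763
Moving ranges: 0.601, 0.926, 0.394, 0.179, 0.745, 0.234, 0.130, 0.281, 0.529; M̄R̄ = 4.0190 / 9 = 0.4466
UCL = X̄ + 3·M̄R̄/d₂ = 34.6763 + 3 × 0.4466 / 1.128 = 35.8639

35.864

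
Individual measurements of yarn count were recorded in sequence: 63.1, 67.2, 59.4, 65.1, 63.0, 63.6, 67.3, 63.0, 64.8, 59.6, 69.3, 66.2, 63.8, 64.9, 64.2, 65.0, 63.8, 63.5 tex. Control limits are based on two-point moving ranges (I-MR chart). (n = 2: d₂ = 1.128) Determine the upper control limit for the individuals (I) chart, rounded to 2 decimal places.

X̄ = (63.1 + 67.2 + 59.4 + 65.1 + 63.0 + 63.6 + 67.3 + 63.0 + 64.8 + 59.6 + 69.3 + 66.2 + 63.8 + 64.9 + 64.2 + 65.0 + 63.8 + 63.5) / 18 = 64.2667
Moving ranges: 4.1, 7.8, 5.7, 2.1, 0.6, 3.7, 4.3, 1.8, 5.2, 9.7, 3.1, 2.4, 1.1, 0.7, 0.8, 1.2, 0.3; M̄R̄ = 54.6000 / 17 = 3.2118
UCL = X̄ + 3·M̄R̄/d₂ = 64.2667 + 3 × 3.2118 / 1.128 = 72.8086

72.81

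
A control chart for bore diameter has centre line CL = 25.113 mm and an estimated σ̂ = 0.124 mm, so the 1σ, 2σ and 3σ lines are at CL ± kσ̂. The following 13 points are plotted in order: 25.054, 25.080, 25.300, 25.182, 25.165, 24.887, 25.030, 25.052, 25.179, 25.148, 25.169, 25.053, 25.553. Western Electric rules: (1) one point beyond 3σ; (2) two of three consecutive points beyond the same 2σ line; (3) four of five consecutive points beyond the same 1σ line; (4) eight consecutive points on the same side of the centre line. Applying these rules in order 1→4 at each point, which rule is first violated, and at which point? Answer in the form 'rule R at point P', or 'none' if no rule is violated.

rule 1 at point 13

Zone of each point (C = within 1σ̂, B = 1σ̂–2σ̂, A = 2σ̂–3σ̂, * = beyond 3σ̂; sign = side of CL): 1:-C, 2:-C, 3:+B, 4:+C, 5:+C, 6:-B, 7:-C, 8:-C, 9:+C, 10:+C, 11:+C, 12:-C, 13:+*
Rule 1 (one point beyond the 3σ limits) is satisfied at point 13.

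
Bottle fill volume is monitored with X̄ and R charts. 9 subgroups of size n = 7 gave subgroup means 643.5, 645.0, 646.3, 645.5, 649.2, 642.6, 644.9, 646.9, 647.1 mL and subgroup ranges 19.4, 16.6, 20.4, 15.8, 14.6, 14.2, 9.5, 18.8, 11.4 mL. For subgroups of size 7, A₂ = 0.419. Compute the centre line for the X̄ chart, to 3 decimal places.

X̄̄ = (643.5 + 645.0 + 646.3 + 645.5 + 649.2 + 642.6 + 644.9 + 646.9 + 647.1) / 9 = 5811.0000 / 9 = 645.6667
CL = X̄̄ = 645.6667

645.667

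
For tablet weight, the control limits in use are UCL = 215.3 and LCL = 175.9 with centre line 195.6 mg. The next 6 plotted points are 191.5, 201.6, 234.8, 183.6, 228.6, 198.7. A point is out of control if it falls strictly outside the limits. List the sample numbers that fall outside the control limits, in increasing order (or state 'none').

3, 5

Compare each point to [175.9, 215.3]: sample 3 = 234.8 > UCL; sample 5 = 228.6 > UCL.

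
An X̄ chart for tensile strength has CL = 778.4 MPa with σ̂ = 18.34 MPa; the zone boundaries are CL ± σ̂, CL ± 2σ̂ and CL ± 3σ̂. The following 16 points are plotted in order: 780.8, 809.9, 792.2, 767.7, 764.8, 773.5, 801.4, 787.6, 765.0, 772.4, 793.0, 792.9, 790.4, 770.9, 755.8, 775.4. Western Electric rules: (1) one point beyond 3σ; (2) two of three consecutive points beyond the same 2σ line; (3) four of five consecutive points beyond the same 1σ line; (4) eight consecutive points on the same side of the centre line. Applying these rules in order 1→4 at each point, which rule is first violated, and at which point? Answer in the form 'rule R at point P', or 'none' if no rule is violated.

Zone of each point (C = within 1σ̂, B = 1σ̂–2σ̂, A = 2σ̂–3σ̂, * = beyond 3σ̂; sign = side of CL): 1:+C, 2:+B, 3:+C, 4:-C, 5:-C, 6:-C, 7:+B, 8:+C, 9:-C, 10:-C, 11:+C, 12:+C, 13:+C, 14:-C, 15:-B, 16:-C
No rule fires across all 16 points.

none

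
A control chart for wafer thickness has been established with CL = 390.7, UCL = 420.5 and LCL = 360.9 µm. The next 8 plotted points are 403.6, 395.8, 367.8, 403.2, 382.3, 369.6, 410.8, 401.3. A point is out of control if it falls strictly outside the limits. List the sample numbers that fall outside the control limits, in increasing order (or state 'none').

All 8 points lie within [360.9, 420.5].

none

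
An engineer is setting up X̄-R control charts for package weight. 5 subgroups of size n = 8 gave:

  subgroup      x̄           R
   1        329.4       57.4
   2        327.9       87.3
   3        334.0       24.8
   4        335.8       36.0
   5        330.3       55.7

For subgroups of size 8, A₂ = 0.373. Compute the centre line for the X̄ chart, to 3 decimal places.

X̄̄ = (329.4 + 327.9 + 334.0 + 335.8 + 330.3) / 5 = 1657.4000 / 5 = 331.4800
CL = X̄̄ = 331.4800

331.480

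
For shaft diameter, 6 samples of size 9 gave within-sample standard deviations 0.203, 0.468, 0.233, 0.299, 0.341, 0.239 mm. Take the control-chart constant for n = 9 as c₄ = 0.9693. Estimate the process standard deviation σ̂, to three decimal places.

s̄ = (0.203 + 0.468 + 0.233 + 0.299 + 0.341 + 0.239) / 6 = 0.2972
σ̂ = s̄ / c₄ = 0.2972 / 0.9693 = 0.3066

0.307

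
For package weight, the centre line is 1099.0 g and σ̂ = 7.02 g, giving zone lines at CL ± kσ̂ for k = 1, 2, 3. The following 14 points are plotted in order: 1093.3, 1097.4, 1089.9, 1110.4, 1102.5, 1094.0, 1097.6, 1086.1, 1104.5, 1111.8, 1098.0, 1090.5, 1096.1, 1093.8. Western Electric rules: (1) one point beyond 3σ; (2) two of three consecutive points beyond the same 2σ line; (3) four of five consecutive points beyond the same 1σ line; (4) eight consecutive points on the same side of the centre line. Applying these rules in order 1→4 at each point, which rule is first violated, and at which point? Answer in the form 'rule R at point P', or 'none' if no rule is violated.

none

Zone of each point (C = within 1σ̂, B = 1σ̂–2σ̂, A = 2σ̂–3σ̂, * = beyond 3σ̂; sign = side of CL): 1:-C, 2:-C, 3:-B, 4:+B, 5:+C, 6:-C, 7:-C, 8:-B, 9:+C, 10:+B, 11:-C, 12:-B, 13:-C, 14:-C
No rule fires across all 14 points.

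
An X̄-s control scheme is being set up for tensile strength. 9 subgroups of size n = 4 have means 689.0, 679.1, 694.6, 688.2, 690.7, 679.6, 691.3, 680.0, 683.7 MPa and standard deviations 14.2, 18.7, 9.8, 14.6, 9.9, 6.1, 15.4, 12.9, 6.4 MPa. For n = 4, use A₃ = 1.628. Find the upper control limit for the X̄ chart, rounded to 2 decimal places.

705.78

X̄̄ = (689.0 + 679.1 + 694.6 + 688.2 + 690.7 + 679.6 + 691.3 + 680.0 + 683.7) / 9 = 686.2444
s̄ = (14.2 + 18.7 + 9.8 + 14.6 + 9.9 + 6.1 + 15.4 + 12.9 + 6.4) / 9 = 12.0000
UCL = X̄̄ + A₃·s̄ = 686.2444 + 1.628 × 12.0000 = 705.7804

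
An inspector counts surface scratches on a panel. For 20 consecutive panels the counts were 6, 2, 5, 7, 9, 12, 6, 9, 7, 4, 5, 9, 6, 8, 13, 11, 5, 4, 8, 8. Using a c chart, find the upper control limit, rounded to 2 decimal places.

15.25

c̄ = (6 + 2 + 5 + 7 + 9 + 12 + 6 + 9 + 7 + 4 + 5 + 9 + 6 + 8 + 13 + 11 + 5 + 4 + 8 + 8) / 20 = 144 / 20 = 7.2000
UCL = c̄ + 3√c̄ = 7.2000 + 3 × √7.2000 = 7.2000 + 3 × 2.6833 = 15.2498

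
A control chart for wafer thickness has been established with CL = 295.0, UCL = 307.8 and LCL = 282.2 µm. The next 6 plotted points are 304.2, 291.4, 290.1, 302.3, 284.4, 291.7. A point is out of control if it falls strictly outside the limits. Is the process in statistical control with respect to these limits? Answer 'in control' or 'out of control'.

in control

All 6 points lie within [282.2, 307.8].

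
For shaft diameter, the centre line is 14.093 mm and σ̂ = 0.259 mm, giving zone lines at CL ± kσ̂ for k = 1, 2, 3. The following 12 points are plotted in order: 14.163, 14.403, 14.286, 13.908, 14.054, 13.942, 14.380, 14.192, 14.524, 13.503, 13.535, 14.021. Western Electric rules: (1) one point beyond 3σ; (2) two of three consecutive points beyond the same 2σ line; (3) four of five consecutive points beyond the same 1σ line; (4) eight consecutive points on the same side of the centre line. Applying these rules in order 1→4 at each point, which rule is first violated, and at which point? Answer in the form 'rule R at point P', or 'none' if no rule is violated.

Zone of each point (C = within 1σ̂, B = 1σ̂–2σ̂, A = 2σ̂–3σ̂, * = beyond 3σ̂; sign = side of CL): 1:+C, 2:+B, 3:+C, 4:-C, 5:-C, 6:-C, 7:+B, 8:+C, 9:+B, 10:-A, 11:-A, 12:-C
Rule 2 (two of three consecutive points beyond the same 2σ limit) is satisfied at point 11.

rule 2 at point 11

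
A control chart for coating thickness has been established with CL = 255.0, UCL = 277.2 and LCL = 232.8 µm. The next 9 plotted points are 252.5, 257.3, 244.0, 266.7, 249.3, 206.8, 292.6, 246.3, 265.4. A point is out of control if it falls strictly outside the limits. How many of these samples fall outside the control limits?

2

Compare each point to [232.8, 277.2]: sample 6 = 206.8 < LCL; sample 7 = 292.6 > UCL.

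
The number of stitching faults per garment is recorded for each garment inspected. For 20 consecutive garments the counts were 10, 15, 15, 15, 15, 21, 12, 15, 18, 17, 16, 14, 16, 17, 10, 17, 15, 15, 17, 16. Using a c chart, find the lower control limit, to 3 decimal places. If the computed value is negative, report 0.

c̄ = (10 + 15 + 15 + 15 + 15 + 21 + 12 + 15 + 18 + 17 + 16 + 14 + 16 + 17 + 10 + 17 + 15 + 15 + 17 + 16) / 20 = 306 / 20 = 15.3000
LCL = c̄ − 3√c̄ = 15.3000 − 3 × 3.9115 = 3.5654

3.565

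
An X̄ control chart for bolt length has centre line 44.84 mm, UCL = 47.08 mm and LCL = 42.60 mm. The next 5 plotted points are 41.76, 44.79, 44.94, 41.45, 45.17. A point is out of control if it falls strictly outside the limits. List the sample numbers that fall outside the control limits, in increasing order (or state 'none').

Compare each point to [42.60, 47.08]: sample 1 = 41.76 < LCL; sample 4 = 41.45 < LCL.

1, 4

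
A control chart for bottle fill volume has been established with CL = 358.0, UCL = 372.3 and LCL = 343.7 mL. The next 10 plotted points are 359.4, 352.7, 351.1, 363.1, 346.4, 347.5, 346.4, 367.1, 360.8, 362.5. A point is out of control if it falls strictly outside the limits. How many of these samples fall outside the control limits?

All 10 points lie within [343.7, 372.3].

0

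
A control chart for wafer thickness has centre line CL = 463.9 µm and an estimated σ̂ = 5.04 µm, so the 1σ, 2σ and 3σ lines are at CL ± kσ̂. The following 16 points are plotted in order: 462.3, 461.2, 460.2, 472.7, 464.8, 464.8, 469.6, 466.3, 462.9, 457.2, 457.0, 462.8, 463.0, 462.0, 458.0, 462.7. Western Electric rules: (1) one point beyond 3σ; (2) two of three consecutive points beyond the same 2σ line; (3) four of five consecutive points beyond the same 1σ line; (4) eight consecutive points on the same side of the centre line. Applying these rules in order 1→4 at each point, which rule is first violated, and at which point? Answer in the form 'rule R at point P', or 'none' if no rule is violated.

rule 4 at point 16

Zone of each point (C = within 1σ̂, B = 1σ̂–2σ̂, A = 2σ̂–3σ̂, * = beyond 3σ̂; sign = side of CL): 1:-C, 2:-C, 3:-C, 4:+B, 5:+C, 6:+C, 7:+B, 8:+C, 9:-C, 10:-B, 11:-B, 12:-C, 13:-C, 14:-C, 15:-B, 16:-C
Rule 4 (eight consecutive points on the same side of the centre line) is satisfied at point 16.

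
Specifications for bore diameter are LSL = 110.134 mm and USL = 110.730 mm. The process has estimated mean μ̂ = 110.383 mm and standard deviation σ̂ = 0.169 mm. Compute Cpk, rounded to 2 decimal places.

0.49

Cpu = (USL − μ̂) / (3σ̂) = (110.730 − 110.383) / (3 × 0.169) = 0.6844; Cpl = (μ̂ − LSL) / (3σ̂) = (110.383 − 110.134) / (3 × 0.169) = 0.4911; Cpk = min(Cpu, Cpl) = 0.4911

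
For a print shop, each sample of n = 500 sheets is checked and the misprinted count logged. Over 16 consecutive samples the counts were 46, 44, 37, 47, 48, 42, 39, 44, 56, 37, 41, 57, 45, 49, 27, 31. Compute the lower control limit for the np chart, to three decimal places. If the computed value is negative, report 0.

24.293

p̄ = Σdᵢ / (k·n) = 690 / (16 × 500) = 0.08625
LCL = np̄ − 3·√(np̄(1−p̄)) = 43.1250 − 3 × 6.2774 = 24.2929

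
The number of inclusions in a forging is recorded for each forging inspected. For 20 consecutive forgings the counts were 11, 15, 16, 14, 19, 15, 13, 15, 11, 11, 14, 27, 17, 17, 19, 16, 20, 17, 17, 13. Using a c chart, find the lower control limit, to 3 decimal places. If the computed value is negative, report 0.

c̄ = (11 + 15 + 16 + 14 + 19 + 15 + 13 + 15 + 11 + 11 + 14 + 27 + 17 + 17 + 19 + 16 + 20 + 17 + 17 + 13) / 20 = 317 / 20 = 15.8500
LCL = c̄ − 3√c̄ = 15.8500 − 3 × 3.9812 = 3.9064

3.906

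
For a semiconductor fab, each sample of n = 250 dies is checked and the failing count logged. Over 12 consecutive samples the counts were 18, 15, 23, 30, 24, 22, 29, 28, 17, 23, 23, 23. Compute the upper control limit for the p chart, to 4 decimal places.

p̄ = Σdᵢ / (k·n) = 275 / (12 × 250) = 0.09167
UCL = p̄ + 3·√(p̄(1−p̄)/n) = 0.09167 + 3 × √(0.09167×0.90833/250) = 0.09167 + 3 × 0.01825 = 0.14642

0.1464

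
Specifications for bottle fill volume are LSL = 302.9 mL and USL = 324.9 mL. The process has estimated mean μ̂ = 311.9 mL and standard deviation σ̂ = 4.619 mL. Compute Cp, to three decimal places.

0.794

Cp = (USL − LSL) / (6σ̂) = (324.9 − 302.9) / (6 × 4.619) = 22.0000 / 27.7140 = 0.7938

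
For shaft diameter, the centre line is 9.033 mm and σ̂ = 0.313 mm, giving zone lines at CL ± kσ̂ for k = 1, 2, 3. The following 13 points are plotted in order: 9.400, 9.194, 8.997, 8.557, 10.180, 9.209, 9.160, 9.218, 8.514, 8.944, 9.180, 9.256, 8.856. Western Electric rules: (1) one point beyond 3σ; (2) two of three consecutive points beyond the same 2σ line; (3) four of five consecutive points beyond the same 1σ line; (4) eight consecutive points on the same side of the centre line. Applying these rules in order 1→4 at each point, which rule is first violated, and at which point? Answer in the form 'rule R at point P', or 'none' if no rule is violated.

Zone of each point (C = within 1σ̂, B = 1σ̂–2σ̂, A = 2σ̂–3σ̂, * = beyond 3σ̂; sign = side of CL): 1:+B, 2:+C, 3:-C, 4:-B, 5:+*, 6:+C, 7:+C, 8:+C, 9:-B, 10:-C, 11:+C, 12:+C, 13:-C
Rule 1 (one point beyond the 3σ limits) is satisfied at point 5.

rule 1 at point 5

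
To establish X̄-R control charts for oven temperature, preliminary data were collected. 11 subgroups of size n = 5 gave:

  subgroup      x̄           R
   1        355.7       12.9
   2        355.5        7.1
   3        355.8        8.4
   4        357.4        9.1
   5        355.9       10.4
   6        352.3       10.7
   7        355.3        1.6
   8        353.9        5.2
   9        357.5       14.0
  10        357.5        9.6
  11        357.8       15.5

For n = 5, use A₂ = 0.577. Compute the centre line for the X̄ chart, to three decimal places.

355.873

X̄̄ = (355.7 + 355.5 + 355.8 + 357.4 + 355.9 + 352.3 + 355.3 + 353.9 + 357.5 + 357.5 + 357.8) / 11 = 3914.6000 / 11 = 355.8727
CL = X̄̄ = 355.8727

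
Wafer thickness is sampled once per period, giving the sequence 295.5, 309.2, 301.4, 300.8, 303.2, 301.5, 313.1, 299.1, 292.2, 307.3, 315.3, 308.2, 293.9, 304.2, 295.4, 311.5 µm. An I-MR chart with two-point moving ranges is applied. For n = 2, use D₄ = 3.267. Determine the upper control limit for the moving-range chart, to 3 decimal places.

30.144

Moving ranges: 13.7, 7.8, 0.6, 2.4, 1.7, 11.6, 14.0, 6.9, 15.1, 8.0, 7.1, 14.3, 10.3, 8.8, 16.1; M̄R̄ = 138.4000 / 15 = 9.2267
UCL_MR = D₄·M̄R̄ = 3.267 × 9.2267 = 30.1435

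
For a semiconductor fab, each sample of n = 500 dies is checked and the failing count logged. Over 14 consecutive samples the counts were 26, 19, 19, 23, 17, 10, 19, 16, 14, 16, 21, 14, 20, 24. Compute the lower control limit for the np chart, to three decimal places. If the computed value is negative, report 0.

5.790

p̄ = Σdᵢ / (k·n) = 258 / (14 × 500) = 0.03686
LCL = np̄ − 3·√(np̄(1−p̄)) = 18.4286 − 3 × 4.2130 = 5.7896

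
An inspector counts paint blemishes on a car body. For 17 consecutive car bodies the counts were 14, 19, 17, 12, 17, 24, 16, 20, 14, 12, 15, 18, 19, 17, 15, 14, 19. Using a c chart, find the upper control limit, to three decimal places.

c̄ = (14 + 19 + 17 + 12 + 17 + 24 + 16 + 20 + 14 + 12 + 15 + 18 + 19 + 17 + 15 + 14 + 19) / 17 = 282 / 17 = 16.5882
UCL = c̄ + 3√c̄ = 16.5882 + 3 × √16.5882 = 16.5882 + 3 × 4.0729 = 28.8068

28.807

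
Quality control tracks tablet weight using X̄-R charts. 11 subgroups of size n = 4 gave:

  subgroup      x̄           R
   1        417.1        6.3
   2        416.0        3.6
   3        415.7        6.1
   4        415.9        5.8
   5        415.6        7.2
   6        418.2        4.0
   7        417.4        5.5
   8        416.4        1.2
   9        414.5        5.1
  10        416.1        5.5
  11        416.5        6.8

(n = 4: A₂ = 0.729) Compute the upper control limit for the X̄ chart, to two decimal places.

420.09

X̄̄ = (417.1 + 416.0 + 415.7 + 415.9 + 415.6 + 418.2 + 417.4 + 416.4 + 414.5 + 416.1 + 416.5) / 11 = 4579.4000 / 11 = 416.3091
R̄ = (6.3 + 3.6 + 6.1 + 5.8 + 7.2 + 4.0 + 5.5 + 1.2 + 5.1 + 5.5 + 6.8) / 11 = 57.1000 / 11 = 5.1909
UCL = X̄̄ + A₂·R̄ = 416.3091 + 0.729 × 5.1909 = 420.0933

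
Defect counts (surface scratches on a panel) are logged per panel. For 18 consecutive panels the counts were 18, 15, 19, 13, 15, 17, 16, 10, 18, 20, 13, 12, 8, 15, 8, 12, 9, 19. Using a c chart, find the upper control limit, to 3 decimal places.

25.614

c̄ = (18 + 15 + 19 + 13 + 15 + 17 + 16 + 10 + 18 + 20 + 13 + 12 + 8 + 15 + 8 + 12 + 9 + 19) / 18 = 257 / 18 = 14.2778
UCL = c̄ + 3√c̄ = 14.2778 + 3 × √14.2778 = 14.2778 + 3 × 3.7786 = 25.6136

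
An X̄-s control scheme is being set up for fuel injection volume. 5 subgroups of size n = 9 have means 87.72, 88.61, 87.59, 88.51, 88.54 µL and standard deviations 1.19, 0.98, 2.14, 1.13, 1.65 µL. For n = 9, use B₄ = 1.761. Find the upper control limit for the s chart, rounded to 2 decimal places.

2.50

s̄ = (1.19 + 0.98 + 2.14 + 1.13 + 1.65) / 5 = 1.4180
UCL_s = B₄·s̄ = 1.761 × 1.4180 = 2.4971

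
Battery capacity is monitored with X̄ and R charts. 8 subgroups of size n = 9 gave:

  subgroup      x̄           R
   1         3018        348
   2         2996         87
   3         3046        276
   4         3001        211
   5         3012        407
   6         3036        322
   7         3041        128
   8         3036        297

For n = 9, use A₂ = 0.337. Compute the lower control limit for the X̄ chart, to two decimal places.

2935.80

X̄̄ = (3018 + 2996 + 3046 + 3001 + 3012 + 3036 + 3041 + 3036) / 8 = 24186.0000 / 8 = 3023.2500
R̄ = (348 + 87 + 276 + 211 + 407 + 322 + 128 + 297) / 8 = 2076.0000 / 8 = 259.5000
LCL = X̄̄ − A₂·R̄ = 3023.2500 − 0.337 × 259.5000 = 2935.7985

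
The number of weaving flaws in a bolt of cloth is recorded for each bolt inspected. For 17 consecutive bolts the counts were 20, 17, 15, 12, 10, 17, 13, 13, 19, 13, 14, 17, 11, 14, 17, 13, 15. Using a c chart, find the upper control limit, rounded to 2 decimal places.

c̄ = (20 + 17 + 15 + 12 + 10 + 17 + 13 + 13 + 19 + 13 + 14 + 17 + 11 + 14 + 17 + 13 + 15) / 17 = 250 / 17 = 14.7059
UCL = c̄ + 3√c̄ = 14.7059 + 3 × √14.7059 = 14.7059 + 3 × 3.8348 = 26.2104

26.21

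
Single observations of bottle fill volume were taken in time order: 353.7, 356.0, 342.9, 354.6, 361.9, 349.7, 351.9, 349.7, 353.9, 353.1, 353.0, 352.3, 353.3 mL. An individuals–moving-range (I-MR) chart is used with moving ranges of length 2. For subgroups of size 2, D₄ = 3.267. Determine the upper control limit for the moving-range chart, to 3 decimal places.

Moving ranges: 2.3, 13.1, 11.7, 7.3, 12.2, 2.2, 2.2, 4.2, 0.8, 0.1, 0.7, 1.0; M̄R̄ = 57.8000 / 12 = 4.8167
UCL_MR = D₄·M̄R̄ = 3.267 × 4.8167 = 15.7360

15.736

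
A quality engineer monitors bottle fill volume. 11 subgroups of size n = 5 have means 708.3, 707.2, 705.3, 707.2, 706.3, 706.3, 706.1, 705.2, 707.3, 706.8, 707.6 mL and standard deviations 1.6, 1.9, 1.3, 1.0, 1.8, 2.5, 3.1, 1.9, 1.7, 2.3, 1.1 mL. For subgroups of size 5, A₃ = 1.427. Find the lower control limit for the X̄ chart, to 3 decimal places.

X̄̄ = (708.3 + 707.2 + 705.3 + 707.2 + 706.3 + 706.3 + 706.1 + 705.2 + 707.3 + 706.8 + 707.6) / 11 = 706.6909
s̄ = (1.6 + 1.9 + 1.3 + 1.0 + 1.8 + 2.5 + 3.1 + 1.9 + 1.7 + 2.3 + 1.1) / 11 = 1.8364
LCL = X̄̄ − A₃·s̄ = 706.6909 − 1.427 × 1.8364 = 704.0704

704.070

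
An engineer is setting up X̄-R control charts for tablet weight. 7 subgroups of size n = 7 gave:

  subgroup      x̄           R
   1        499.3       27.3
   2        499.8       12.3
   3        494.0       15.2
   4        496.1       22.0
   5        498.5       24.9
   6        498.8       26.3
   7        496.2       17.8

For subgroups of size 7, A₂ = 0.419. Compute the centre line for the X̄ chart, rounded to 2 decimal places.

X̄̄ = (499.3 + 499.8 + 494.0 + 496.1 + 498.5 + 498.8 + 496.2) / 7 = 3482.7000 / 7 = 497.5286
CL = X̄̄ = 497.5286

497.53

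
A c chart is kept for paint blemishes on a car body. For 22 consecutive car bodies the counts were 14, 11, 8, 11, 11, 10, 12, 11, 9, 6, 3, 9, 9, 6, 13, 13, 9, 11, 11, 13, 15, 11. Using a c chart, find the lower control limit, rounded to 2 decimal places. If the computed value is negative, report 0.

0.66

c̄ = (14 + 11 + 8 + 11 + 11 + 10 + 12 + 11 + 9 + 6 + 3 + 9 + 9 + 6 + 13 + 13 + 9 + 11 + 11 + 13 + 15 + 11) / 22 = 226 / 22 = 10.2727
LCL = c̄ − 3√c̄ = 10.2727 − 3 × 3.2051 = 0.6574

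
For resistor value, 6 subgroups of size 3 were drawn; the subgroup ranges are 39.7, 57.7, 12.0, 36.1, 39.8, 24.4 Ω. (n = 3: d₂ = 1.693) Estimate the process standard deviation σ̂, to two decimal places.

R̄ = (39.7 + 57.7 + 12.0 + 36.1 + 39.8 + 24.4) / 6 = 34.9500
σ̂ = R̄ / d₂ = 34.9500 / 1.693 = 20.6438

20.64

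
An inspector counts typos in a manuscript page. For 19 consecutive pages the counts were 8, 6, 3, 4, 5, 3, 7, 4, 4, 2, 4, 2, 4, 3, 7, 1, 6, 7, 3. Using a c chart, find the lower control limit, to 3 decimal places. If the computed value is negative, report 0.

c̄ = (8 + 6 + 3 + 4 + 5 + 3 + 7 + 4 + 4 + 2 + 4 + 2 + 4 + 3 + 7 + 1 + 6 + 7 + 3) / 19 = 83 / 19 = 4.3684
LCL = c̄ − 3√c̄ = 4.3684 − 3 × 2.0901 = -1.9018 → 0 (cannot be negative)

0.000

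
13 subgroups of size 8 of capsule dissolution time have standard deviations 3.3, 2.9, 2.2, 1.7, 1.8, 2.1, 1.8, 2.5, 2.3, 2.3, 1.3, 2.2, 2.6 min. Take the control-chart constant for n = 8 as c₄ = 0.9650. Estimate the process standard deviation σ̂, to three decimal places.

s̄ = (3.3 + 2.9 + 2.2 + 1.7 + 1.8 + 2.1 + 1.8 + 2.5 + 2.3 + 2.3 + 1.3 + 2.2 + 2.6) / 13 = 2.2308
σ̂ = s̄ / c₄ = 2.2308 / 0.9650 = 2.3117

2.312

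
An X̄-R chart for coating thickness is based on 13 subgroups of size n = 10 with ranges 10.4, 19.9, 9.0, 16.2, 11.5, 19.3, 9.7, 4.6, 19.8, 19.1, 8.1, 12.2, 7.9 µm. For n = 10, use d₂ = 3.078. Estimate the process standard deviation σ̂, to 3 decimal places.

R̄ = (10.4 + 19.9 + 9.0 + 16.2 + 11.5 + 19.3 + 9.7 + 4.6 + 19.8 + 19.1 + 8.1 + 12.2 + 7.9) / 13 = 12.9000
σ̂ = R̄ / d₂ = 12.9000 / 3.078 = 4.1910

4.191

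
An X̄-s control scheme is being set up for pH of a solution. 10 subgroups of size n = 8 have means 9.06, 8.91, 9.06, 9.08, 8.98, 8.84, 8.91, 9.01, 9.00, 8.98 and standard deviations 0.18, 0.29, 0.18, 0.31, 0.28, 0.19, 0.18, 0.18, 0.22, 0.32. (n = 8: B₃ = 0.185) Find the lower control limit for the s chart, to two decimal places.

s̄ = (0.18 + 0.29 + 0.18 + 0.31 + 0.28 + 0.19 + 0.18 + 0.18 + 0.22 + 0.32) / 10 = 0.2330
LCL_s = B₃·s̄ = 0.185 × 0.2330 = 0.0431

0.04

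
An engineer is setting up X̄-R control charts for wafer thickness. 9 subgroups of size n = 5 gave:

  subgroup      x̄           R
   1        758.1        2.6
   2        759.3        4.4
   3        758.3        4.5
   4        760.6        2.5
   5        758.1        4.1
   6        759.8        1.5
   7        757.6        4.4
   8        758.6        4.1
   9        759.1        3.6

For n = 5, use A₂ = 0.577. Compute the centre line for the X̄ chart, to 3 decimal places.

X̄̄ = (758.1 + 759.3 + 758.3 + 760.6 + 758.1 + 759.8 + 757.6 + 758.6 + 759.1) / 9 = 6829.5000 / 9 = 758.8333
CL = X̄̄ = 758.8333

758.833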